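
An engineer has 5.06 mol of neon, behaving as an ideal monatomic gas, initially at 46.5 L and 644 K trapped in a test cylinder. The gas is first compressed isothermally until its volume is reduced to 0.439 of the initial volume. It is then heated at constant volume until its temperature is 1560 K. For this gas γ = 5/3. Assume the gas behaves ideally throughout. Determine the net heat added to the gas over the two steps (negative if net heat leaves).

P₁ = nRT₁/V₁ = 5.06×8.314×644/46.5 = 583 kPa.
Step 1 — Isothermal: T stays 644 K; PV = const ⇒ V₂ = 20.4 L, P₂ = 1330 kPa.
ΔU = 0 (ideal gas, T constant).
W = nRT ln(V₂/V₁) = 5.06×8.314×644×ln(0.439) = -22300 J.
Q = ΔU + W = -22300 J.
State after step 1: P = 1330 kPa, V = 20.4 L, T = 644 K.
Step 2 — Isochoric: V stays 20.4 L; P/T = const ⇒ T₂ = 1560 K, P₂ = 3210 kPa.
W = 0 (no volume change).
ΔU = nCvΔT = 5.06×12.5×(1560−644) = 57800 J.
Q = ΔU = 57800 J.
Net over both steps: W = -22300 J, Q = 35500 J, ΔU = 57800 J.

35500 J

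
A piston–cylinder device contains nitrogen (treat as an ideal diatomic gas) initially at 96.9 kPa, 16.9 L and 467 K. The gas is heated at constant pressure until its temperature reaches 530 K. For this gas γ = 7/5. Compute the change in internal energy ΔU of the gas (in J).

n = P₁V₁/(RT₁) = 96.9×16.9/(8.314×467) = 0.422 mol.
Isobaric: P stays 96.9 kPa; V/T = const ⇒ T₂ = 530 K, V₂ = 19.2 L.
For an ideal gas ΔU = nCvΔT with Cv = (5/2)R = 20.8 J/(mol·K).
ΔU = 0.422×20.8×(530−467) = 552 J.

552 J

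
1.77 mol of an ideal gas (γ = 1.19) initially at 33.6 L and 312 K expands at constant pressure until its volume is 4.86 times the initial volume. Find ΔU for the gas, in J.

93300 J

P₁ = nRT₁/V₁ = 1.77×8.314×312/33.6 = 137 kPa.
Isobaric: P stays 137 kPa; V/T = const ⇒ T₂ = 1520 K, V₂ = 163 L.
For an ideal gas ΔU = nCvΔT with Cv = R/(γ−1) = 43.8 J/(mol·K).
ΔU = 1.77×43.8×(1520−312) = 93300 J.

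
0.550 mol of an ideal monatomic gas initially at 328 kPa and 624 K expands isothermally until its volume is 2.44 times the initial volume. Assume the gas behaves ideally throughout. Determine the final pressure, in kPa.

V₁ = nRT₁/P₁ = 0.550×8.314×624/328 = 8.70 L.
Isothermal: T stays 624 K; PV = const ⇒ V₂ = 21.2 L, P₂ = 134 kPa.

134 kPa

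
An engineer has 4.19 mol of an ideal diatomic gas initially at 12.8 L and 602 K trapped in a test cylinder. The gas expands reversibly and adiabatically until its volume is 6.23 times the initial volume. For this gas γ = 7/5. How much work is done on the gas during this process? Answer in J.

P₁ = nRT₁/V₁ = 4.19×8.314×602/12.8 = 1640 kPa.
Adiabatic: TV^(γ−1) = const ⇒ T₂ = 602×(0.161)^0.400 = 290 K; PV^γ = const ⇒ P₂ = 127 kPa.
ΔU = nCvΔT = 4.19×20.8×(290−602) = -27200 J.
Q = 0 for an adiabatic process, so W = −ΔU = 27200 J.
Work done on the gas = −W_by = -27200 J.

-27200 J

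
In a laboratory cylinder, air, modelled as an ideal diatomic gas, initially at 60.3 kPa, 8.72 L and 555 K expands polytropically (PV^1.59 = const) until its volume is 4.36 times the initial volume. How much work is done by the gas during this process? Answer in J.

n = P₁V₁/(RT₁) = 60.3×8.72/(8.314×555) = 0.114 mol.
Polytropic n=1.59: T₂ = T₁(V₁/V₂)^(n−1) = 555×(0.229)^0.59 = 233 K; P₂ = P₁(V₁/V₂)^n = 5.80 kPa.
W = (P₁V₁−P₂V₂)/(n−1) = (60.3×8.72−5.80×38.0)/0.59 = 517 J.

517 J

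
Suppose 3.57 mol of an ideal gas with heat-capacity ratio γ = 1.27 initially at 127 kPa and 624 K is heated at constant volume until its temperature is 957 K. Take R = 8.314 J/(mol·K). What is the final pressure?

V₁ = nRT₁/P₁ = 3.57×8.314×624/127 = 146 L.
Isochoric: V stays 146 L; P/T = const ⇒ T₂ = 957 K, P₂ = 195 kPa.

195 kPa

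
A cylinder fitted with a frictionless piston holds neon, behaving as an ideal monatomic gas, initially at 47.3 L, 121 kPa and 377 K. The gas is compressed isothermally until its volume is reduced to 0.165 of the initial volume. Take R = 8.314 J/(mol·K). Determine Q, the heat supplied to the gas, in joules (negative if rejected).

-10300 J

n = P₁V₁/(RT₁) = 121×47.3/(8.314×377) = 1.83 mol.
Isothermal: T stays 377 K; PV = const ⇒ V₂ = 7.80 L, P₂ = 733 kPa.
ΔU = 0 (ideal gas, T constant).
W = nRT ln(V₂/V₁) = 1.83×8.314×377×ln(0.165) = -10300 J.
Q = ΔU + W = -10300 J.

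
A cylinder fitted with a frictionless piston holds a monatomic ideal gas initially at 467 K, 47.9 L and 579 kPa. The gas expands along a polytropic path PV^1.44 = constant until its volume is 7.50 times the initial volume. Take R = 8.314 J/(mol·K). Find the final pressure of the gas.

Polytropic n=1.44: T₂ = T₁(V₁/V₂)^(n−1) = 467×(0.133)^0.44 = 192 K; P₂ = P₁(V₁/V₂)^n = 31.8 kPa.

31.8 kPa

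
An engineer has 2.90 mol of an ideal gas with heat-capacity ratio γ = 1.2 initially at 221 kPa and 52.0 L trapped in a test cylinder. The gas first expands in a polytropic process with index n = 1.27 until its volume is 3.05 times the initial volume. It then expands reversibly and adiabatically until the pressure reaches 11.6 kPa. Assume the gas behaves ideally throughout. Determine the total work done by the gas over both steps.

20600 J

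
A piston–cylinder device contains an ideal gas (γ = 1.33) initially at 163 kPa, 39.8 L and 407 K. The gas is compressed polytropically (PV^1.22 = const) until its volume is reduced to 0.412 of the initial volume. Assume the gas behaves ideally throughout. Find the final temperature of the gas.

495 K

Polytropic n=1.22: T₂ = T₁(V₁/V₂)^(n−1) = 407×(2.43)^0.22 = 495 K; P₂ = P₁(V₁/V₂)^n = 481 kPa.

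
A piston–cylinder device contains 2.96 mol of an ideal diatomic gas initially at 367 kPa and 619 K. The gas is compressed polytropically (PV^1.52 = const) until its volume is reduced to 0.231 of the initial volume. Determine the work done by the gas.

-33500 J

V₁ = nRT₁/P₁ = 2.96×8.314×619/367 = 41.5 L.
Polytropic n=1.52: T₂ = T₁(V₁/V₂)^(n−1) = 619×(4.33)^0.52 = 1330 K; P₂ = P₁(V₁/V₂)^n = 3400 kPa.
W = (P₁V₁−P₂V₂)/(n−1) = (367×41.5−3400×9.59)/0.52 = -33500 J.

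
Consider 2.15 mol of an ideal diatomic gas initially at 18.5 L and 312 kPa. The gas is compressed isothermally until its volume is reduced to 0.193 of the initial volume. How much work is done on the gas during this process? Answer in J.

T₁ = P₁V₁/(nR) = 312×18.5/(2.15×8.314) = 323 K.
Isothermal: T stays 323 K; PV = const ⇒ V₂ = 3.57 L, P₂ = 1620 kPa.
W = nRT ln(V₂/V₁) = 2.15×8.314×323×ln(0.193) = -9500 J.
Work done on the gas = −W_by = 9500 J.

9500 J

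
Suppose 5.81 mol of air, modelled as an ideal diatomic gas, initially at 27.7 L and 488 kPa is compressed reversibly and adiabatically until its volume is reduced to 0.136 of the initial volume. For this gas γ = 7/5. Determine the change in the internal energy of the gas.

T₁ = P₁V₁/(nR) = 488×27.7/(5.81×8.314) = 280 K.
Adiabatic: TV^(γ−1) = const ⇒ T₂ = 280×(7.35)^0.400 = 622 K; PV^γ = const ⇒ P₂ = 7970 kPa.
For an ideal gas ΔU = nCvΔT with Cv = (5/2)R = 20.8 J/(mol·K).
ΔU = 5.81×20.8×(622−280) = 41300 J.

41300 J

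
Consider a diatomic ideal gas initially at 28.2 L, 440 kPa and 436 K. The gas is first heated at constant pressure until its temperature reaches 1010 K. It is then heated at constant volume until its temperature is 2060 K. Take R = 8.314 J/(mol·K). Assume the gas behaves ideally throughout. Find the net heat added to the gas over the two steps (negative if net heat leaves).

132000 J

n = P₁V₁/(RT₁) = 440×28.2/(8.314×436) = 3.42 mol.
Step 1 — Isobaric: P stays 440 kPa; V/T = const ⇒ T₂ = 1010 K, V₂ = 65.3 L.
W = PΔV = 440×(65.3−28.2) kPa·L = 16300 J.
ΔU = nCvΔT = 3.42×20.8×(1010−436) = 40800 J.
Q = ΔU + W = nCpΔT = 57200 J.
State after step 1: P = 440 kPa, V = 65.3 L, T = 1010 K.
Step 2 — Isochoric: V stays 65.3 L; P/T = const ⇒ T₂ = 2060 K, P₂ = 897 kPa.
W = 0 (no volume change).
ΔU = nCvΔT = 3.42×20.8×(2060−1010) = 74700 J.
Q = ΔU = 74700 J.
Net over both steps: W = 16300 J, Q = 132000 J, ΔU = 116000 J.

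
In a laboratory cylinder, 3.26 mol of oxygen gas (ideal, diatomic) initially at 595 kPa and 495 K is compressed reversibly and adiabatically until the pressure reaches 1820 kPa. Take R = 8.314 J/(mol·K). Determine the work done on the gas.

12600 J

V₁ = nRT₁/P₁ = 3.26×8.314×495/595 = 22.5 L.
Adiabatic: T₂/T₁ = (P₂/P₁)^((γ−1)/γ) ⇒ T₂ = 495×(3.06)^0.286 = 681 K; V₂ = 10.1 L.
ΔU = nCvΔT = 3.26×20.8×(681−495) = 12600 J.
Q = 0 for an adiabatic process, so W = −ΔU = -12600 J.
Work done on the gas = −W_by = 12600 J.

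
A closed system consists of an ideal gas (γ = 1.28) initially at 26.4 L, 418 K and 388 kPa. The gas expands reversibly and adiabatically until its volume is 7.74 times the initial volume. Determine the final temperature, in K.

236 K

Adiabatic: TV^(γ−1) = const ⇒ T₂ = 418×(0.129)^0.280 = 236 K; PV^γ = const ⇒ P₂ = 28.3 kPa.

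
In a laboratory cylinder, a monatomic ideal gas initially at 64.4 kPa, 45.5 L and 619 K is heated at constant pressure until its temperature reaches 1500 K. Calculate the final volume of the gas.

110 L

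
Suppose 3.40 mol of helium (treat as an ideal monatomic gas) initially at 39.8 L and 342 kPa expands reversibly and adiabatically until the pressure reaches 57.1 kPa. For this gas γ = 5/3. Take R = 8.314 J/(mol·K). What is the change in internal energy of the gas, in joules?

T₁ = P₁V₁/(nR) = 342×39.8/(3.40×8.314) = 482 K.
Adiabatic: T₂/T₁ = (P₂/P₁)^((γ−1)/γ) ⇒ T₂ = 482×(0.167)^0.400 = 235 K; V₂ = 116 L.
For an ideal gas ΔU = nCvΔT with Cv = (3/2)R = 12.5 J/(mol·K).
ΔU = 3.40×12.5×(235−482) = -10400 J.

-10400 J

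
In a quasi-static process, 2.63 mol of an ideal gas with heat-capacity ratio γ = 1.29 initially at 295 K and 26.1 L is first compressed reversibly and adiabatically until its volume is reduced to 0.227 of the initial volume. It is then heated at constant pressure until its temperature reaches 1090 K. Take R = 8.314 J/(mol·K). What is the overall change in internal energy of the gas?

P₁ = nRT₁/V₁ = 2.63×8.314×295/26.1 = 247 kPa.
Step 1 — Adiabatic: TV^(γ−1) = const ⇒ T₂ = 295×(4.41)^0.290 = 453 K; PV^γ = const ⇒ P₂ = 1670 kPa.
ΔU = nCvΔT = 2.63×28.7×(453−295) = 12000 J.
Q = 0 for an adiabatic process, so W = −ΔU = -12000 J.
State after step 1: P = 1670 kPa, V = 5.92 L, T = 453 K.
Step 2 — Isobaric: P stays 1670 kPa; V/T = const ⇒ T₂ = 1090 K, V₂ = 14.2 L.
W = PΔV = 1670×(14.2−5.92) kPa·L = 13900 J.
ΔU = nCvΔT = 2.63×28.7×(1090−453) = 48000 J.
Q = ΔU + W = nCpΔT = 61900 J.
Net over both steps: W = 1970 J, Q = 61900 J, ΔU = 59900 J.

59900 J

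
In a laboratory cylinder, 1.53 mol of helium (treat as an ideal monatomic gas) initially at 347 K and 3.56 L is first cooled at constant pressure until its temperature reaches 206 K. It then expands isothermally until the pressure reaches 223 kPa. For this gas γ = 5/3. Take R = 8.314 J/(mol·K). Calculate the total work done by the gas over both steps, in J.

P₁ = nRT₁/V₁ = 1.53×8.314×347/3.56 = 1240 kPa.
Step 1 — Isobaric: P stays 1240 kPa; V/T = const ⇒ T₂ = 206 K, V₂ = 2.11 L.
W = PΔV = 1240×(2.11−3.56) kPa·L = -1790 J.
ΔU = nCvΔT = 1.53×12.5×(206−347) = -2690 J.
Q = ΔU + W = nCpΔT = -4480 J.
State after step 1: P = 1240 kPa, V = 2.11 L, T = 206 K.
Step 2 — Isothermal: T stays 206 K; PV = const ⇒ V₂ = 11.8 L, P₂ = 223 kPa.
ΔU = 0 (ideal gas, T constant).
W = nRT ln(V₂/V₁) = 1.53×8.314×206×ln(5.56) = 4500 J.
Q = ΔU + W = 4500 J.
Net over both steps: W = 2700 J, Q = 11.6 J, ΔU = -2690 J.

2700 J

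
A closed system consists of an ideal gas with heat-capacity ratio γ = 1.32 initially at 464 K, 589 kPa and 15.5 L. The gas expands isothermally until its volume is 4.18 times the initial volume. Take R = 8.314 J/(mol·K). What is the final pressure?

141 kPa

Isothermal: T stays 464 K; PV = const ⇒ V₂ = 64.8 L, P₂ = 141 kPa.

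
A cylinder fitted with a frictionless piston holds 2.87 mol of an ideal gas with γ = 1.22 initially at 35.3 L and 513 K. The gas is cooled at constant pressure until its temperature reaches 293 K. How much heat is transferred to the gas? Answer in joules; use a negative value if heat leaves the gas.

-29100 J

P₁ = nRT₁/V₁ = 2.87×8.314×513/35.3 = 347 kPa.
Isobaric: P stays 347 kPa; V/T = const ⇒ T₂ = 293 K, V₂ = 20.2 L.
W = PΔV = 347×(20.2−35.3) kPa·L = -5250 J.
ΔU = nCvΔT = 2.87×37.8×(293−513) = -23900 J.
Q = ΔU + W = nCpΔT = -29100 J.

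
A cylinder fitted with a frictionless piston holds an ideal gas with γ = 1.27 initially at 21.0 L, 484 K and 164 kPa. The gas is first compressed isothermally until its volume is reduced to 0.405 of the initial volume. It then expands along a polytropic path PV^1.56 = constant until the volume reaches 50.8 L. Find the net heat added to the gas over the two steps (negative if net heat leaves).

n = P₁V₁/(RT₁) = 164×21.0/(8.314×484) = 0.856 mol.
Step 1 — Isothermal: T stays 484 K; PV = const ⇒ V₂ = 8.51 L, P₂ = 405 kPa.
ΔU = 0 (ideal gas, T constant).
W = nRT ln(V₂/V₁) = 0.856×8.314×484×ln(0.405) = -3110 J.
Q = ΔU + W = -3110 J.
State after step 1: P = 405 kPa, V = 8.51 L, T = 484 K.
Step 2 — Polytropic n=1.56: T₂ = T₁(V₁/V₂)^(n−1) = 484×(0.167)^0.56 = 178 K; P₂ = P₁(V₁/V₂)^n = 24.9 kPa.
W = (P₁V₁−P₂V₂)/(n−1) = (405×8.51−24.9×50.8)/0.56 = 3890 J.
ΔU = nCvΔT = 0.856×30.8×(178−484) = -8070 J.
Q = ΔU + W = -4180 J.
Net over both steps: W = 777 J, Q = -7290 J, ΔU = -8070 J.

-7290 J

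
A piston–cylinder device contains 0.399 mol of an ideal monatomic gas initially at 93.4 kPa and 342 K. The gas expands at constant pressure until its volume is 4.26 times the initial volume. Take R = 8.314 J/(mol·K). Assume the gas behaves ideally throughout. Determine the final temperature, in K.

1460 K

V₁ = nRT₁/P₁ = 0.399×8.314×342/93.4 = 12.1 L.
Isobaric: P stays 93.4 kPa; V/T = const ⇒ T₂ = 1460 K, V₂ = 51.7 L.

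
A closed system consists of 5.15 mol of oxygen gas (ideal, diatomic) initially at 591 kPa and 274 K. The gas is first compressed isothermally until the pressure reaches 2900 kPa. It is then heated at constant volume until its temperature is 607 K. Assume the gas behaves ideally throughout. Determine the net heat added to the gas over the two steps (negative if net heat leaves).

17000 J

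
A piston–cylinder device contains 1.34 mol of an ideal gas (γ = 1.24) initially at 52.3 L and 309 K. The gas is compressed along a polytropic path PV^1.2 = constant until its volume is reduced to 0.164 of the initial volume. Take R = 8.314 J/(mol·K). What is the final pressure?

P₁ = nRT₁/V₁ = 1.34×8.314×309/52.3 = 65.8 kPa.
Polytropic n=1.2: T₂ = T₁(V₁/V₂)^(n−1) = 309×(6.10)^0.20 = 444 K; P₂ = P₁(V₁/V₂)^n = 576 kPa.

576 kPa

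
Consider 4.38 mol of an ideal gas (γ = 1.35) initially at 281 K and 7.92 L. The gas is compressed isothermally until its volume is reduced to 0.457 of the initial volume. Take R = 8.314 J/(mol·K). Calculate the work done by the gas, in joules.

P₁ = nRT₁/V₁ = 4.38×8.314×281/7.92 = 1290 kPa.
Isothermal: T stays 281 K; PV = const ⇒ V₂ = 3.62 L, P₂ = 2830 kPa.
W = nRT ln(V₂/V₁) = 4.38×8.314×281×ln(0.457) = -8010 J.

-8010 J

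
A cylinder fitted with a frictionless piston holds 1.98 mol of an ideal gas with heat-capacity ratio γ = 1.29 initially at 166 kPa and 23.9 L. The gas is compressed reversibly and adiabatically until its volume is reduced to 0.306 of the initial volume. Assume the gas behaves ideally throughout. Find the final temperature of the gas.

T₁ = P₁V₁/(nR) = 166×23.9/(1.98×8.314) = 241 K.
Adiabatic: TV^(γ−1) = const ⇒ T₂ = 241×(3.27)^0.290 = 340 K; PV^γ = const ⇒ P₂ = 765 kPa.

340 K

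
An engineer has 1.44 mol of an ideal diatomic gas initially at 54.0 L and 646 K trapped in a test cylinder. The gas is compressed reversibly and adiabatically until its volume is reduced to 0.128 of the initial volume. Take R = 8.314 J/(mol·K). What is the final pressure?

2550 kPa

P₁ = nRT₁/V₁ = 1.44×8.314×646/54.0 = 143 kPa.
Adiabatic: TV^(γ−1) = const ⇒ T₂ = 646×(7.81)^0.400 = 1470 K; PV^γ = const ⇒ P₂ = 2550 kPa.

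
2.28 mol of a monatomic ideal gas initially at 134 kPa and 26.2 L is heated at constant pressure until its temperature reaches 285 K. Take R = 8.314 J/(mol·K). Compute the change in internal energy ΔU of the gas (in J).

T₁ = P₁V₁/(nR) = 134×26.2/(2.28×8.314) = 185 K.
Isobaric: P stays 134 kPa; V/T = const ⇒ T₂ = 285 K, V₂ = 40.3 L.
For an ideal gas ΔU = nCvΔT with Cv = (3/2)R = 12.5 J/(mol·K).
ΔU = 2.28×12.5×(285−185) = 2840 J.

2840 J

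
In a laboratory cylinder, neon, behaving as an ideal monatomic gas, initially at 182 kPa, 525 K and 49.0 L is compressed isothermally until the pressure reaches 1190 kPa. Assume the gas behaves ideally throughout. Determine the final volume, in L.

Isothermal: T stays 525 K; PV = const ⇒ V₂ = 7.49 L, P₂ = 1190 kPa.

7.49 L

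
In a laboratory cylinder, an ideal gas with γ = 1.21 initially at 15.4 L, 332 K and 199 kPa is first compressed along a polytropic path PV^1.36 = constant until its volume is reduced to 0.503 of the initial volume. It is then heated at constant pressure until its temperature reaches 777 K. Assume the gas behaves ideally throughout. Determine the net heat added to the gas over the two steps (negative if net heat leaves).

20400 J

n = P₁V₁/(RT₁) = 199×15.4/(8.314×332) = 1.11 mol.
Step 1 — Polytropic n=1.36: T₂ = T₁(V₁/V₂)^(n−1) = 332×(1.99)^0.36 = 425 K; P₂ = P₁(V₁/V₂)^n = 507 kPa.
W = (P₁V₁−P₂V₂)/(n−1) = (199×15.4−507×7.75)/0.36 = -2390 J.
ΔU = nCvΔT = 1.11×39.6×(425−332) = 4100 J.
Q = ΔU + W = 1710 J.
State after step 1: P = 507 kPa, V = 7.75 L, T = 425 K.
Step 2 — Isobaric: P stays 507 kPa; V/T = const ⇒ T₂ = 777 K, V₂ = 14.2 L.
W = PΔV = 507×(14.2−7.75) kPa·L = 3250 J.
ΔU = nCvΔT = 1.11×39.6×(777−425) = 15500 J.
Q = ΔU + W = nCpΔT = 18700 J.
Net over both steps: W = 858 J, Q = 20400 J, ΔU = 19600 J.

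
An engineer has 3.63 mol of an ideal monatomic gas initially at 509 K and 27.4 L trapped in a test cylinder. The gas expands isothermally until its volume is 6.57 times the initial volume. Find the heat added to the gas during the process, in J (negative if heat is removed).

P₁ = nRT₁/V₁ = 3.63×8.314×509/27.4 = 561 kPa.
Isothermal: T stays 509 K; PV = const ⇒ V₂ = 180 L, P₂ = 85.3 kPa.
ΔU = 0 (ideal gas, T constant).
W = nRT ln(V₂/V₁) = 3.63×8.314×509×ln(6.57) = 28900 J.
Q = ΔU + W = 28900 J.

28900 J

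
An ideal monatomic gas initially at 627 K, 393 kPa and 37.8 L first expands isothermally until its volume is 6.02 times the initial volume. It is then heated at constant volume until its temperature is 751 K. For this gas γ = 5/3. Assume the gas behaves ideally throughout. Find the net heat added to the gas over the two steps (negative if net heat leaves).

n = P₁V₁/(RT₁) = 393×37.8/(8.314×627) = 2.85 mol.
Step 1 — Isothermal: T stays 627 K; PV = const ⇒ V₂ = 228 L, P₂ = 65.3 kPa.
ΔU = 0 (ideal gas, T constant).
W = nRT ln(V₂/V₁) = 2.85×8.314×627×ln(6.02) = 26700 J.
Q = ΔU + W = 26700 J.
State after step 1: P = 65.3 kPa, V = 228 L, T = 627 K.
Step 2 — Isochoric: V stays 228 L; P/T = const ⇒ T₂ = 751 K, P₂ = 78.2 kPa.
W = 0 (no volume change).
ΔU = nCvΔT = 2.85×12.5×(751−627) = 4410 J.
Q = ΔU = 4410 J.
Net over both steps: W = 26700 J, Q = 31100 J, ΔU = 4410 J.

31100 J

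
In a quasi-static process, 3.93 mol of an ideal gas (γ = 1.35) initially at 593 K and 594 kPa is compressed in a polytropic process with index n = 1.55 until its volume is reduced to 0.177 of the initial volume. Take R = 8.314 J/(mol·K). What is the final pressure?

8700 kPa

V₁ = nRT₁/P₁ = 3.93×8.314×593/594 = 32.6 L.
Polytropic n=1.55: T₂ = T₁(V₁/V₂)^(n−1) = 593×(5.65)^0.55 = 1540 K; P₂ = P₁(V₁/V₂)^n = 8700 kPa.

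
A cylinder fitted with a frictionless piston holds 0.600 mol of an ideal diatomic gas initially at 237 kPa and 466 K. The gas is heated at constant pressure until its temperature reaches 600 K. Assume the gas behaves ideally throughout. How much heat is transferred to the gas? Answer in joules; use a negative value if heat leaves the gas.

V₁ = nRT₁/P₁ = 0.600×8.314×466/237 = 9.81 L.
Isobaric: P stays 237 kPa; V/T = const ⇒ T₂ = 600 K, V₂ = 12.6 L.
W = PΔV = 237×(12.6−9.81) kPa·L = 668 J.
ΔU = nCvΔT = 0.600×20.8×(600−466) = 1670 J.
Q = ΔU + W = nCpΔT = 2340 J.

2340 J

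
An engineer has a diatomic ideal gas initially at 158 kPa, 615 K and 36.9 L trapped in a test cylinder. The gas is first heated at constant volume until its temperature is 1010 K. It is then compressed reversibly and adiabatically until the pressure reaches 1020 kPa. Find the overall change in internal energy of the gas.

20800 J

n = P₁V₁/(RT₁) = 158×36.9/(8.314×615) = 1.14 mol.
Step 1 — Isochoric: V stays 36.9 L; P/T = const ⇒ T₂ = 1010 K, P₂ = 259 kPa.
W = 0 (no volume change).
ΔU = nCvΔT = 1.14×20.8×(1010−615) = 9360 J.
Q = ΔU = 9360 J.
State after step 1: P = 259 kPa, V = 36.9 L, T = 1010 K.
Step 2 — Adiabatic: T₂/T₁ = (P₂/P₁)^((γ−1)/γ) ⇒ T₂ = 1010×(3.93)^0.286 = 1490 K; V₂ = 13.9 L.
ΔU = nCvΔT = 1.14×20.8×(1490−1010) = 11500 J.
Q = 0 for an adiabatic process, so W = −ΔU = -11500 J.
Net over both steps: W = -11500 J, Q = 9360 J, ΔU = 20800 J.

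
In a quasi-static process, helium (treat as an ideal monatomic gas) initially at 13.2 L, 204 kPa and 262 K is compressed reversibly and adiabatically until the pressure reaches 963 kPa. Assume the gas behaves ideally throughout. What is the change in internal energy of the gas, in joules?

3480 J

n = P₁V₁/(RT₁) = 204×13.2/(8.314×262) = 1.24 mol.
Adiabatic: T₂/T₁ = (P₂/P₁)^((γ−1)/γ) ⇒ T₂ = 262×(4.72)^0.400 = 487 K; V₂ = 5.20 L.
For an ideal gas ΔU = nCvΔT with Cv = (3/2)R = 12.5 J/(mol·K).
ΔU = 1.24×12.5×(487−262) = 3480 J.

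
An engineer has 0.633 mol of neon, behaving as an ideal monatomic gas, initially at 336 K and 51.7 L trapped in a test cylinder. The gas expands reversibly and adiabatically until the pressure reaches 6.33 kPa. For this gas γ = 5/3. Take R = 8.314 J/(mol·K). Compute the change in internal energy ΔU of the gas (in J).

P₁ = nRT₁/V₁ = 0.633×8.314×336/51.7 = 34.2 kPa.
Adiabatic: T₂/T₁ = (P₂/P₁)^((γ−1)/γ) ⇒ T₂ = 336×(0.185)^0.400 = 171 K; V₂ = 142 L.
For an ideal gas ΔU = nCvΔT with Cv = (3/2)R = 12.5 J/(mol·K).
ΔU = 0.633×12.5×(171−336) = -1300 J.

-1300 J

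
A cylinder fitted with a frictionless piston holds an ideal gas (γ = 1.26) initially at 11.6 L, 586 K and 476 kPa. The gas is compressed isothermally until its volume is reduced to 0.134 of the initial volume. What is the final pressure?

Isothermal: T stays 586 K; PV = const ⇒ V₂ = 1.55 L, P₂ = 3550 kPa.

3550 kPa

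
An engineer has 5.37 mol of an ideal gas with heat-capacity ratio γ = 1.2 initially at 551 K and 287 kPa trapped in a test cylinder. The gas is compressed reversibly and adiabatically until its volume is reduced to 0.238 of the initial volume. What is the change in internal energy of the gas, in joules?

40900 J

V₁ = nRT₁/P₁ = 5.37×8.314×551/287 = 85.7 L.
Adiabatic: TV^(γ−1) = const ⇒ T₂ = 551×(4.20)^0.200 = 734 K; PV^γ = const ⇒ P₂ = 1610 kPa.
For an ideal gas ΔU = nCvΔT with Cv = R/(γ−1) = 41.6 J/(mol·K).
ΔU = 5.37×41.6×(734−551) = 40900 J.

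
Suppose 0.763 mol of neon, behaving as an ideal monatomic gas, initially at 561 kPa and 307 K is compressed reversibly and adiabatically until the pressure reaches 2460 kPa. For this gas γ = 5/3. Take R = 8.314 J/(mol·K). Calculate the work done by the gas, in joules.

-2360 J

V₁ = nRT₁/P₁ = 0.763×8.314×307/561 = 3.47 L.
Adiabatic: T₂/T₁ = (P₂/P₁)^((γ−1)/γ) ⇒ T₂ = 307×(4.39)^0.400 = 555 K; V₂ = 1.43 L.
ΔU = nCvΔT = 0.763×12.5×(555−307) = 2360 J.
Q = 0 for an adiabatic process, so W = −ΔU = -2360 J.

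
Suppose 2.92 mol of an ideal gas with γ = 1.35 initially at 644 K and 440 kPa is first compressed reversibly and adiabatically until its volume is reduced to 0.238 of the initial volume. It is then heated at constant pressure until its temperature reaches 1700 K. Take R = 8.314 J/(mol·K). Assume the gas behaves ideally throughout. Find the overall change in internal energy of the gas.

73200 J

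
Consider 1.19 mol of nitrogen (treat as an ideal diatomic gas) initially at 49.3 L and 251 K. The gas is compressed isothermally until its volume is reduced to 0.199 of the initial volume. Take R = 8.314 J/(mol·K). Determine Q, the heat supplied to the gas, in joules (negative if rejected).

P₁ = nRT₁/V₁ = 1.19×8.314×251/49.3 = 50.4 kPa.
Isothermal: T stays 251 K; PV = const ⇒ V₂ = 9.81 L, P₂ = 253 kPa.
ΔU = 0 (ideal gas, T constant).
W = nRT ln(V₂/V₁) = 1.19×8.314×251×ln(0.199) = -4010 J.
Q = ΔU + W = -4010 J.

-4010 J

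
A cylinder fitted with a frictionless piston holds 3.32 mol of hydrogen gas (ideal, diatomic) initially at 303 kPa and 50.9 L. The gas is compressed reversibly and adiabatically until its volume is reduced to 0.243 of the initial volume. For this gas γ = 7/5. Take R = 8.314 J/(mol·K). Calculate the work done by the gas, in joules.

-29300 J

T₁ = P₁V₁/(nR) = 303×50.9/(3.32×8.314) = 559 K.
Adiabatic: TV^(γ−1) = const ⇒ T₂ = 559×(4.12)^0.400 = 984 K; PV^γ = const ⇒ P₂ = 2200 kPa.
ΔU = nCvΔT = 3.32×20.8×(984−559) = 29300 J.
Q = 0 for an adiabatic process, so W = −ΔU = -29300 J.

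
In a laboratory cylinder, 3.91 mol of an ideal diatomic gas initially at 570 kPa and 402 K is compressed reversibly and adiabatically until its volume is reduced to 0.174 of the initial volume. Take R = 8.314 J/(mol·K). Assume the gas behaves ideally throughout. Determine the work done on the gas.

33100 J

V₁ = nRT₁/P₁ = 3.91×8.314×402/570 = 22.9 L.
Adiabatic: TV^(γ−1) = const ⇒ T₂ = 402×(5.75)^0.400 = 809 K; PV^γ = const ⇒ P₂ = 6590 kPa.
ΔU = nCvΔT = 3.91×20.8×(809−402) = 33100 J.
Q = 0 for an adiabatic process, so W = −ΔU = -33100 J.
Work done on the gas = −W_by = 33100 J.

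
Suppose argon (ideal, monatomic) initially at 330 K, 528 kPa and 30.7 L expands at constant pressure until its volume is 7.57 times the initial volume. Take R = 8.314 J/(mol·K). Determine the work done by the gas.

n = P₁V₁/(RT₁) = 528×30.7/(8.314×330) = 5.91 mol.
Isobaric: P stays 528 kPa; V/T = const ⇒ T₂ = 2500 K, V₂ = 232 L.
W = PΔV = 528×(232−30.7) kPa·L = 106000 J.

106000 J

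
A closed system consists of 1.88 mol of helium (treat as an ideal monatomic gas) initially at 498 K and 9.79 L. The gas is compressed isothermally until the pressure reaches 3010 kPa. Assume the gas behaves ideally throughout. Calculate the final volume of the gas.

P₁ = nRT₁/V₁ = 1.88×8.314×498/9.79 = 795 kPa.
Isothermal: T stays 498 K; PV = const ⇒ V₂ = 2.59 L, P₂ = 3010 kPa.

2.59 L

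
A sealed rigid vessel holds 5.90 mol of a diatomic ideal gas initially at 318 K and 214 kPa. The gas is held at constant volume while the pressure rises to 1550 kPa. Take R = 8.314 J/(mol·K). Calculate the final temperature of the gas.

2300 K

V₁ = nRT₁/P₁ = 5.90×8.314×318/214 = 72.9 L.
Isochoric: V stays 72.9 L; P/T = const ⇒ T₂ = 2300 K, P₂ = 1550 kPa.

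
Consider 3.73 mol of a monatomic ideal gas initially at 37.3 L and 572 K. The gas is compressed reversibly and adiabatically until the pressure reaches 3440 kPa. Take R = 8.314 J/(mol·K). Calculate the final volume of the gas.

P₁ = nRT₁/V₁ = 3.73×8.314×572/37.3 = 476 kPa.
Adiabatic: T₂/T₁ = (P₂/P₁)^((γ−1)/γ) ⇒ T₂ = 572×(7.23)^0.400 = 1260 K; V₂ = 11.4 L.

11.4 L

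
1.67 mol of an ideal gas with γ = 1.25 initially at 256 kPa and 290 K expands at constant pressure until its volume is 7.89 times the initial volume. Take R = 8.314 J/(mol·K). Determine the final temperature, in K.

2290 K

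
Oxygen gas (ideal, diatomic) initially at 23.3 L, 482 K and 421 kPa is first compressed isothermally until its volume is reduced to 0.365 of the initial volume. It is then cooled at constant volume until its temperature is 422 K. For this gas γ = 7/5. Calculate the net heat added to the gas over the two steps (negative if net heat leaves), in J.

-12900 J

n = P₁V₁/(RT₁) = 421×23.3/(8.314×482) = 2.45 mol.
Step 1 — Isothermal: T stays 482 K; PV = const ⇒ V₂ = 8.50 L, P₂ = 1150 kPa.
ΔU = 0 (ideal gas, T constant).
W = nRT ln(V₂/V₁) = 2.45×8.314×482×ln(0.365) = -9890 J.
Q = ΔU + W = -9890 J.
State after step 1: P = 1150 kPa, V = 8.50 L, T = 482 K.
Step 2 — Isochoric: V stays 8.50 L; P/T = const ⇒ T₂ = 422 K, P₂ = 1010 kPa.
W = 0 (no volume change).
ΔU = nCvΔT = 2.45×20.8×(422−482) = -3050 J.
Q = ΔU = -3050 J.
Net over both steps: W = -9890 J, Q = -12900 J, ΔU = -3050 J.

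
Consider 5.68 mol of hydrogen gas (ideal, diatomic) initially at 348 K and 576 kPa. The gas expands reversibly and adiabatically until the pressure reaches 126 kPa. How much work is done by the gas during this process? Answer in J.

14500 J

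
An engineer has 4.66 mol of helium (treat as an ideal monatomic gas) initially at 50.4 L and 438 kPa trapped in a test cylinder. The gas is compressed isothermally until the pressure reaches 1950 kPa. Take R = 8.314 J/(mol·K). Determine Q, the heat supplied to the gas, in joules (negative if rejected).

T₁ = P₁V₁/(nR) = 438×50.4/(4.66×8.314) = 570 K.
Isothermal: T stays 570 K; PV = const ⇒ V₂ = 11.3 L, P₂ = 1950 kPa.
ΔU = 0 (ideal gas, T constant).
W = nRT ln(V₂/V₁) = 4.66×8.314×570×ln(0.225) = -33000 J.
Q = ΔU + W = -33000 J.

-33000 J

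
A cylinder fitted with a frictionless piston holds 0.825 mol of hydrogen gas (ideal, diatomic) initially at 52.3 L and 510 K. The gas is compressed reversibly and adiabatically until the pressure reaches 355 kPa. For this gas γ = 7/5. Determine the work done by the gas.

-5340 J

P₁ = nRT₁/V₁ = 0.825×8.314×510/52.3 = 66.9 kPa.
Adiabatic: T₂/T₁ = (P₂/P₁)^((γ−1)/γ) ⇒ T₂ = 510×(5.31)^0.286 = 822 K; V₂ = 15.9 L.
ΔU = nCvΔT = 0.825×20.8×(822−510) = 5340 J.
Q = 0 for an adiabatic process, so W = −ΔU = -5340 J.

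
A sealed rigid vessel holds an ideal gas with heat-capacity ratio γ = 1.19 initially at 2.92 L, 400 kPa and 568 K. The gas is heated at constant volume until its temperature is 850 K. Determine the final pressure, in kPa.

Isochoric: V stays 2.92 L; P/T = const ⇒ T₂ = 850 K, P₂ = 599 kPa.

599 kPa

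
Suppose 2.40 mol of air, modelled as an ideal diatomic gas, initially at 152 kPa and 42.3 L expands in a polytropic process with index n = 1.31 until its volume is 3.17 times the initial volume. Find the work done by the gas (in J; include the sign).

6240 J

T₁ = P₁V₁/(nR) = 152×42.3/(2.40×8.314) = 322 K.
Polytropic n=1.31: T₂ = T₁(V₁/V₂)^(n−1) = 322×(0.315)^0.31 = 225 K; P₂ = P₁(V₁/V₂)^n = 33.5 kPa.
W = (P₁V₁−P₂V₂)/(n−1) = (152×42.3−33.5×134)/0.31 = 6240 J.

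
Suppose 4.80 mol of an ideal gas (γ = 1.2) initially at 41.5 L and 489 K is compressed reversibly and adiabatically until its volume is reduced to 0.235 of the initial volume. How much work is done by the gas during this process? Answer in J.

-32800 J

P₁ = nRT₁/V₁ = 4.80×8.314×489/41.5 = 470 kPa.
Adiabatic: TV^(γ−1) = const ⇒ T₂ = 489×(4.26)^0.200 = 653 K; PV^γ = const ⇒ P₂ = 2670 kPa.
ΔU = nCvΔT = 4.80×41.6×(653−489) = 32800 J.
Q = 0 for an adiabatic process, so W = −ΔU = -32800 J.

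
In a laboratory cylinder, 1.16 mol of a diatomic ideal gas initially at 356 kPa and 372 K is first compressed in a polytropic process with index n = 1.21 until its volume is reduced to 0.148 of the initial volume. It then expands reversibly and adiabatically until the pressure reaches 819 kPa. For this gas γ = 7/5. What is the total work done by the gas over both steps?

-3820 J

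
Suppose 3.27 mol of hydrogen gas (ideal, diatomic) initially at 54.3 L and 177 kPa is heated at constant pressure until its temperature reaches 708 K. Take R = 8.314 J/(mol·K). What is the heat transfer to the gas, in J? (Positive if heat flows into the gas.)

33700 J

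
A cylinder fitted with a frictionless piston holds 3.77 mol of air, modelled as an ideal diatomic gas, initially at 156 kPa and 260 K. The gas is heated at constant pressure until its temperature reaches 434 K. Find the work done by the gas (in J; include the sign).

5450 J

V₁ = nRT₁/P₁ = 3.77×8.314×260/156 = 52.2 L.
Isobaric: P stays 156 kPa; V/T = const ⇒ T₂ = 434 K, V₂ = 87.2 L.
W = PΔV = 156×(87.2−52.2) kPa·L = 5450 J.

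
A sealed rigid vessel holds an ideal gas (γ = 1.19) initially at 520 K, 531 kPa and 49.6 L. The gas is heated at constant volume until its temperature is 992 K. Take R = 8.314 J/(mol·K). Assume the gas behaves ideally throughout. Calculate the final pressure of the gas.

Isochoric: V stays 49.6 L; P/T = const ⇒ T₂ = 992 K, P₂ = 1010 kPa.

1010 kPa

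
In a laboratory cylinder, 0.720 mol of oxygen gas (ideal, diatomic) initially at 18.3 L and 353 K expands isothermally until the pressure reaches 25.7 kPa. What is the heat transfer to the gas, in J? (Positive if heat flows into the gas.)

P₁ = nRT₁/V₁ = 0.720×8.314×353/18.3 = 115 kPa.
Isothermal: T stays 353 K; PV = const ⇒ V₂ = 82.2 L, P₂ = 25.7 kPa.
ΔU = 0 (ideal gas, T constant).
W = nRT ln(V₂/V₁) = 0.720×8.314×353×ln(4.49) = 3170 J.
Q = ΔU + W = 3170 J.

3170 J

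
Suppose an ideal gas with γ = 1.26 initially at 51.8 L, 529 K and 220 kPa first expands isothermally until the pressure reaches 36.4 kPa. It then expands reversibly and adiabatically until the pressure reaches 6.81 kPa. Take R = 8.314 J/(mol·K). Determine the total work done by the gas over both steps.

33300 J

n = P₁V₁/(RT₁) = 220×51.8/(8.314×529) = 2.59 mol.
Step 1 — Isothermal: T stays 529 K; PV = const ⇒ V₂ = 313 L, P₂ = 36.4 kPa.
ΔU = 0 (ideal gas, T constant).
W = nRT ln(V₂/V₁) = 2.59×8.314×529×ln(6.04) = 20500 J.
Q = ΔU + W = 20500 J.
State after step 1: P = 36.4 kPa, V = 313 L, T = 529 K.
Step 2 — Adiabatic: T₂/T₁ = (P₂/P₁)^((γ−1)/γ) ⇒ T₂ = 529×(0.187)^0.206 = 374 K; V₂ = 1180 L.
ΔU = nCvΔT = 2.59×32.0×(374−529) = -12800 J.
Q = 0 for an adiabatic process, so W = −ΔU = 12800 J.
Net over both steps: W = 33300 J, Q = 20500 J, ΔU = -12800 J.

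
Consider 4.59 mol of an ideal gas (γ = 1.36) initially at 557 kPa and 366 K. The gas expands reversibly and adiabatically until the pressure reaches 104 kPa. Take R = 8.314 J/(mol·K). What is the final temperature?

V₁ = nRT₁/P₁ = 4.59×8.314×366/557 = 25.1 L.
Adiabatic: T₂/T₁ = (P₂/P₁)^((γ−1)/γ) ⇒ T₂ = 366×(0.187)^0.265 = 235 K; V₂ = 86.1 L.

235 K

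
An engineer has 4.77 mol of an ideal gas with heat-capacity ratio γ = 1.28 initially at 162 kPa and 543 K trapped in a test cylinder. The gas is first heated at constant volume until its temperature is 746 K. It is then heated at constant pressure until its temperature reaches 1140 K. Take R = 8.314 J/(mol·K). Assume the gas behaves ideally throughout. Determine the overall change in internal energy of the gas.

84600 J

V₁ = nRT₁/P₁ = 4.77×8.314×543/162 = 133 L.
Step 1 — Isochoric: V stays 133 L; P/T = const ⇒ T₂ = 746 K, P₂ = 223 kPa.
W = 0 (no volume change).
ΔU = nCvΔT = 4.77×29.7×(746−543) = 28800 J.
Q = ΔU = 28800 J.
State after step 1: P = 223 kPa, V = 133 L, T = 746 K.
Step 2 — Isobaric: P stays 223 kPa; V/T = const ⇒ T₂ = 1140 K, V₂ = 203 L.
W = PΔV = 223×(203−133) kPa·L = 15600 J.
ΔU = nCvΔT = 4.77×29.7×(1140−746) = 55800 J.
Q = ΔU + W = nCpΔT = 71400 J.
Net over both steps: W = 15600 J, Q = 100000 J, ΔU = 84600 J.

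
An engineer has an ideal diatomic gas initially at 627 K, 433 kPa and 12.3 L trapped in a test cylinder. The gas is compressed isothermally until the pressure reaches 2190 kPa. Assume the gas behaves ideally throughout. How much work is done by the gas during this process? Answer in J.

n = P₁V₁/(RT₁) = 433×12.3/(8.314×627) = 1.02 mol.
Isothermal: T stays 627 K; PV = const ⇒ V₂ = 2.43 L, P₂ = 2190 kPa.
W = nRT ln(V₂/V₁) = 1.02×8.314×627×ln(0.198) = -8630 J.

-8630 J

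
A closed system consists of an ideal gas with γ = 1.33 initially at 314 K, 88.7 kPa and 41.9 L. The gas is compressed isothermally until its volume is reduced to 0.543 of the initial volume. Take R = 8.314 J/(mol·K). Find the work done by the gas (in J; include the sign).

n = P₁V₁/(RT₁) = 88.7×41.9/(8.314×314) = 1.42 mol.
Isothermal: T stays 314 K; PV = const ⇒ V₂ = 22.8 L, P₂ = 163 kPa.
W = nRT ln(V₂/V₁) = 1.42×8.314×314×ln(0.543) = -2270 J.

-2270 J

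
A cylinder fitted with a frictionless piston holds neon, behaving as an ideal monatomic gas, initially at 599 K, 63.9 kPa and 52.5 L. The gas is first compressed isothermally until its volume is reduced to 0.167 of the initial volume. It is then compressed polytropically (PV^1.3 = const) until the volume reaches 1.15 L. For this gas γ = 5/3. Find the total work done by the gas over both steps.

-15400 J

n = P₁V₁/(RT₁) = 63.9×52.5/(8.314×599) = 0.674 mol.
Step 1 — Isothermal: T stays 599 K; PV = const ⇒ V₂ = 8.77 L, P₂ = 383 kPa.
ΔU = 0 (ideal gas, T constant).
W = nRT ln(V₂/V₁) = 0.674×8.314×599×ln(0.167) = -6000 J.
Q = ΔU + W = -6000 J.
State after step 1: P = 383 kPa, V = 8.77 L, T = 599 K.
Step 2 — Polytropic n=1.3: T₂ = T₁(V₁/V₂)^(n−1) = 599×(7.62)^0.30 = 1100 K; P₂ = P₁(V₁/V₂)^n = 5370 kPa.
W = (P₁V₁−P₂V₂)/(n−1) = (383×8.77−5370×1.15)/0.30 = -9390 J.
ΔU = nCvΔT = 0.674×12.5×(1100−599) = 4220 J.
Q = ΔU + W = -5160 J.
Net over both steps: W = -15400 J, Q = -11200 J, ΔU = 4220 J.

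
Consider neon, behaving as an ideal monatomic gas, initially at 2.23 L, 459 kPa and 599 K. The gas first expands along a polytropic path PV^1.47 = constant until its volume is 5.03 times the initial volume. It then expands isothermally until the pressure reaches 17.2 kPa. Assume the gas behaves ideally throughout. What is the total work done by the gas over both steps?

1590 J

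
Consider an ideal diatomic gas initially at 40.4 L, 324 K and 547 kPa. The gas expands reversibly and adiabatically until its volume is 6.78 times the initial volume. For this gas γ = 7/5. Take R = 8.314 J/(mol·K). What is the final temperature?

Adiabatic: TV^(γ−1) = const ⇒ T₂ = 324×(0.147)^0.400 = 151 K; PV^γ = const ⇒ P₂ = 37.5 kPa.

151 K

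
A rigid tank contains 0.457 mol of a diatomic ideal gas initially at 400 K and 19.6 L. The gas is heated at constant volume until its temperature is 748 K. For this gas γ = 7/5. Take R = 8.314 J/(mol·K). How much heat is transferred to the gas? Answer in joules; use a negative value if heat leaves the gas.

3310 J

P₁ = nRT₁/V₁ = 0.457×8.314×400/19.6 = 77.5 kPa.
Isochoric: V stays 19.6 L; P/T = const ⇒ T₂ = 748 K, P₂ = 145 kPa.
W = 0 (no volume change).
ΔU = nCvΔT = 0.457×20.8×(748−400) = 3310 J.
Q = ΔU = 3310 J.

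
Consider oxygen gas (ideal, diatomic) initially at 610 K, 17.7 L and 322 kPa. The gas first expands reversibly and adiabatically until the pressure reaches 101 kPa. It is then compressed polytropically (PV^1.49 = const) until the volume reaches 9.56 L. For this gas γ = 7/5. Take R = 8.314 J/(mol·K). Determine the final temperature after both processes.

n = P₁V₁/(RT₁) = 322×17.7/(8.314×610) = 1.12 mol.
Step 1 — Adiabatic: T₂/T₁ = (P₂/P₁)^((γ−1)/γ) ⇒ T₂ = 610×(0.314)^0.286 = 438 K; V₂ = 40.5 L.
ΔU = nCvΔT = 1.12×20.8×(438−610) = -4020 J.
Q = 0 for an adiabatic process, so W = −ΔU = 4020 J.
State after step 1: P = 101 kPa, V = 40.5 L, T = 438 K.
Step 2 — Polytropic n=1.49: T₂ = T₁(V₁/V₂)^(n−1) = 438×(4.24)^0.49 = 889 K; P₂ = P₁(V₁/V₂)^n = 869 kPa.
W = (P₁V₁−P₂V₂)/(n−1) = (101×40.5−869×9.56)/0.49 = -8600 J.
ΔU = nCvΔT = 1.12×20.8×(889−438) = 10500 J.
Q = ΔU + W = 1930 J.
Net over both steps: W = -4580 J, Q = 1930 J, ΔU = 6510 J.

889 K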